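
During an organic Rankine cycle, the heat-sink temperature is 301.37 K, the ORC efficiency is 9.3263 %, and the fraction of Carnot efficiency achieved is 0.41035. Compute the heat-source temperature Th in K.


Th = Tc / (1 - (eta_orc/100)/f)
Th = 301.37 / (1 - (9.3263/100)/0.41035)
Th = 390.01 K


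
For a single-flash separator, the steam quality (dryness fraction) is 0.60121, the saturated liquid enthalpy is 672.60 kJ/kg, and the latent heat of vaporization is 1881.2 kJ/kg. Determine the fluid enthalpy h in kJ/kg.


h = hf + x * hfg
h = 672.60 + 0.60121 * 1881.2
h = 1803.6 kJ/kg


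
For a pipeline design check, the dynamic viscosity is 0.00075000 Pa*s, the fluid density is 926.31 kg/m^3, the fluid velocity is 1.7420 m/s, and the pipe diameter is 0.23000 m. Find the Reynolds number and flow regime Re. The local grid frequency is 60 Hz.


Step 1: Re = rho*vel*D/mu = 926.31*1.742*0.23/0.00075 = 4.9485e+05
Step 2: Re = 4.9485e+05 > 4000, so flow is turbulent.
Re = 4.9485e+05 (turbulent)


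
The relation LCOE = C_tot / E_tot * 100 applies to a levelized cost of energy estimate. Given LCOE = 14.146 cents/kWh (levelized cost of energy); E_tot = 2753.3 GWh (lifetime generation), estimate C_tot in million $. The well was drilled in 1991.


C_tot = LCOE / 100 * E_tot
C_tot = 14.146 / 100 * 2753.3
C_tot = 389.48 million $


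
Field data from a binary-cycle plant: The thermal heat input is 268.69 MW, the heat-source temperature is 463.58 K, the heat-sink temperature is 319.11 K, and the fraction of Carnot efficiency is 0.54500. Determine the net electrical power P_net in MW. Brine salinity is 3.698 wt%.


Step 1: eta = (1 - Tc/Th)*f = (1 - 319.11/463.58)*0.545 = 0.1698437
Step 2: P_net = eta * Q_in = 0.1698437 * 268.69 = 45.635 MW
P_net = 45.635 MW


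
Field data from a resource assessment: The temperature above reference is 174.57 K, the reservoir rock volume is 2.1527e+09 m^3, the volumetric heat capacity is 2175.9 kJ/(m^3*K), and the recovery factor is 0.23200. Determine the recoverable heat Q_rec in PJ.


Step 1: Q_s = Vr*rhoc*dT/1e12 = 2.1527e+09*2175.9*174.57/1e12 = 817.6963 PJ
Step 2: Q_rec = Q_s * RF = 817.6963 * 0.232 = 189.71 PJ
Q_rec = 189.71 PJ


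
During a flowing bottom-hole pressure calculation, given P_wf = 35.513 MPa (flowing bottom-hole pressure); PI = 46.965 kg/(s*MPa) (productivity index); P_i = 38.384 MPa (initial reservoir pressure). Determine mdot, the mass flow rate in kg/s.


mdot = (P_i - P_wf) * PI
mdot = (38.384 - 35.513) * 46.965
mdot = 134.84 kg/s


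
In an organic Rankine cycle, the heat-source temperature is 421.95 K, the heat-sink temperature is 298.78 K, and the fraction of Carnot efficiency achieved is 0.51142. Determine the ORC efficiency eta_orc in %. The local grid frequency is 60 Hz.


eta_orc = (1 - Tc/Th) * f * 100
eta_orc = (1 - 298.78/421.95) * 0.51142 * 100
eta_orc = 14.929 %


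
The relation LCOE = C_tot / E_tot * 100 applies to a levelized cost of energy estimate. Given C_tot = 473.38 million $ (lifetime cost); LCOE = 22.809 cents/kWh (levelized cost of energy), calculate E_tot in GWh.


E_tot = C_tot / LCOE * 100
E_tot = 473.38 / 22.809 * 100
E_tot = 2075.4 GWh


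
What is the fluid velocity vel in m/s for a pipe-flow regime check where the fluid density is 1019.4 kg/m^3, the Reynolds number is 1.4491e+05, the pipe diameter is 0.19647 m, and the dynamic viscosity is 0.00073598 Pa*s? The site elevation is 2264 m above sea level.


vel = Re * mu / (rho * D)
vel = 1.4491e+05 * 0.00073598 / (1019.4 * 0.19647)
vel = 0.53250 m/s


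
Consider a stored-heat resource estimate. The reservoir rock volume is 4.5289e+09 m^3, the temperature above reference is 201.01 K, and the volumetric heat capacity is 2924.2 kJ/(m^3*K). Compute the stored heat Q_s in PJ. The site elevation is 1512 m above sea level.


Q_s = Vr * rhoc * dT / 1e12
Q_s = 4.5289e+09 * 2924.2 * 201.01 / 1e12
Q_s = 2662.1 PJ


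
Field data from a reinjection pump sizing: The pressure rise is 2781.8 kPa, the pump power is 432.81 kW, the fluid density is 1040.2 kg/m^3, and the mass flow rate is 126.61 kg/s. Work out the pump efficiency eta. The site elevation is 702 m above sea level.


eta = mdot * dP / (rho * P_pump)
eta = 126.61 * 2781.8 / (1040.2 * 432.81)
eta = 0.78231


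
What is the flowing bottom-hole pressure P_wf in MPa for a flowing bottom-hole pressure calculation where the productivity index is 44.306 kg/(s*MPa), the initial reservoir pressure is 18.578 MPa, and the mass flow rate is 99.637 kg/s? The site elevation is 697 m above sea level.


P_wf = P_i - mdot / PI
P_wf = 18.578 - 99.637 / 44.306
P_wf = 16.329 MPa


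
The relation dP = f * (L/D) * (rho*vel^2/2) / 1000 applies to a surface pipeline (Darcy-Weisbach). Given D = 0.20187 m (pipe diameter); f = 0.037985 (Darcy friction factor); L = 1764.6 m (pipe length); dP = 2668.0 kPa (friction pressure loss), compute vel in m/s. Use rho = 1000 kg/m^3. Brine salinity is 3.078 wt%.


vel = sqrt(dP*1000*2*D / (f*L*rho))
vel = sqrt(2668.0*1000*2*0.20187 / (0.037985*1764.6*1000))
vel = 4.0088 m/s


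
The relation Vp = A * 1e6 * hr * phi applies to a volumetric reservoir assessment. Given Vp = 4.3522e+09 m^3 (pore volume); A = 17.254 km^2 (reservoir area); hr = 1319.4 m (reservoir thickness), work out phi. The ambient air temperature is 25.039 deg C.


phi = Vp / (A * 1e6 * hr)
phi = 4.3522e+09 / (17.254 * 1e6 * 1319.4)
phi = 0.19118


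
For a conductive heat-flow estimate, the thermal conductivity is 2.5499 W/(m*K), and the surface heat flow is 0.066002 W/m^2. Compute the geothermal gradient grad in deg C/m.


grad = q * 1000 / k
grad = 0.066002 * 1000 / 2.5499
grad = 25.88415 deg C/km
Convert: 25.88415 deg C/km * 0.001 = 0.025884 deg C/m
grad = 0.025884 deg C/m


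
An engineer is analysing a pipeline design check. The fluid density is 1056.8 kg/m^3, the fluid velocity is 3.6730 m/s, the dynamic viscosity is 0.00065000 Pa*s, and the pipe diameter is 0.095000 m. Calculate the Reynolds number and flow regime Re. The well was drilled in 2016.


Step 1: Re = rho*vel*D/mu = 1056.8*3.673*0.095/0.00065 = 5.6731e+05
Step 2: Re = 5.6731e+05 > 4000, so flow is turbulent.
Re = 5.6731e+05 (turbulent)


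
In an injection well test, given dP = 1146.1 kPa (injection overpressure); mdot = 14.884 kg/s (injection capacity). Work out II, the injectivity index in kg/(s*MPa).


II = mdot * 1000 / dP
II = 14.884 * 1000 / 1146.1
II = 12.987 kg/(s*MPa)


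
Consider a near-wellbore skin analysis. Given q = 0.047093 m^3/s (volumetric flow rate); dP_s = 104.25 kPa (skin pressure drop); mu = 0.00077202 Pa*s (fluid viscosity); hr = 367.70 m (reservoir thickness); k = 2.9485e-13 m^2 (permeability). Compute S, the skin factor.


S = dP_s * 1000 * 2*pi*k*hr / (q*mu)
S = 104.25 * 1000 * 2*pi*2.9485e-13*367.70 / (0.047093*0.00077202)
S = 1.9533


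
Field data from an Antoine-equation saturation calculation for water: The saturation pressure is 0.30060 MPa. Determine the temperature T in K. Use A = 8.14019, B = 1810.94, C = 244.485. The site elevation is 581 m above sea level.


T = B / (A - log10(P_sat * 760 / 0.101325)) - C
T = 1810.94 / (8.14019 - log10(0.30060 * 760 / 0.101325)) - 244.485
T = 133.8105 deg C
Convert to K: 133.8105 + 273.15 = 406.96 K
T = 406.96 K


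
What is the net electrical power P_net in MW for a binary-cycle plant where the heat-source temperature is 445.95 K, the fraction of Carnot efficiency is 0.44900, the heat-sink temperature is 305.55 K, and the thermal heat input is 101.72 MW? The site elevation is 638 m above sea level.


Step 1: eta = (1 - Tc/Th)*f = (1 - 305.55/445.95)*0.449 = 0.1413602
Step 2: P_net = eta * Q_in = 0.1413602 * 101.72 = 14.379 MW
P_net = 14.379 MW


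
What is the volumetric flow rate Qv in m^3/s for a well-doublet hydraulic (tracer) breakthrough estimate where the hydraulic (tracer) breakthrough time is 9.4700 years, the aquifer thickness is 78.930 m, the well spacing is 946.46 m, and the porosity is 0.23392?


Qv = pi*hr*phi*L^2 / (3*t_bt*365.25*86400)
Qv = pi*78.930*0.23392*946.46^2 / (3*9.4700*365.25*86400)
Qv = 0.057955 m^3/s


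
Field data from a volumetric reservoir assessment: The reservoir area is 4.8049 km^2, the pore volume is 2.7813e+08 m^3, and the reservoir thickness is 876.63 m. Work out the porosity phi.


phi = Vp / (A * 1e6 * hr)
phi = 2.7813e+08 / (4.8049 * 1e6 * 876.63)
phi = 0.066031


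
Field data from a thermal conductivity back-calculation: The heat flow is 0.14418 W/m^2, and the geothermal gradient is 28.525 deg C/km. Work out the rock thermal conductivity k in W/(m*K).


k = q / (grad / 1000)
k = 0.14418 / (28.525 / 1000)
k = 5.0545 W/(m*K)


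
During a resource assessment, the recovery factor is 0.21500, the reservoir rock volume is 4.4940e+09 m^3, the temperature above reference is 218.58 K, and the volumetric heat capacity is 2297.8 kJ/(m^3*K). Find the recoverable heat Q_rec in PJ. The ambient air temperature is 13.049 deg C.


Step 1: Q_s = Vr*rhoc*dT/1e12 = 4.4940e+09*2297.8*218.58/1e12 = 2257.126 PJ
Step 2: Q_rec = Q_s * RF = 2257.126 * 0.215 = 485.28 PJ
Q_rec = 485.28 PJ


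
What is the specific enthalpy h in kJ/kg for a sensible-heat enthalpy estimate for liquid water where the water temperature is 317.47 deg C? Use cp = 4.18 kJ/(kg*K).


h = cp * T
h = 4.18 * 317.47
h = 1327.0 kJ/kg


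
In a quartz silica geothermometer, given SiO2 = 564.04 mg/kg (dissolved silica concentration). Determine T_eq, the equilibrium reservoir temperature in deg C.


T_eq = 1309 / (5.19 - log10(SiO2)) - 273.15
T_eq = 1309 / (5.19 - log10(564.04)) - 273.15
T_eq = 263.61 deg C


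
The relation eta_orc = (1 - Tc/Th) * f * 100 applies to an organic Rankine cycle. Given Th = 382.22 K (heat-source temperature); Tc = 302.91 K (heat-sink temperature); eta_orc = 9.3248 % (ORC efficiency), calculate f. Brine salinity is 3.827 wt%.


f = (eta_orc/100) / (1 - Tc/Th)
f = (9.3248/100) / (1 - 302.91/382.22)
f = 0.44939


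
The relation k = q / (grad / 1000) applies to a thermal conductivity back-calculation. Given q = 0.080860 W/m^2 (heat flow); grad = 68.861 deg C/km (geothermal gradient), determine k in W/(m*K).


k = q / (grad / 1000)
k = 0.080860 / (68.861 / 1000)
k = 1.1742 W/(m*K)


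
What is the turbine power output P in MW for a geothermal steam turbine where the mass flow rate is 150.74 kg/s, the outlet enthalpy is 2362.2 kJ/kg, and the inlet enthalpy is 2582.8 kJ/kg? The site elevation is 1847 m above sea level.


P = mdot * (h_in - h_out) / 1000
P = 150.74 * (2582.8 - 2362.2) / 1000
P = 33.253 MW


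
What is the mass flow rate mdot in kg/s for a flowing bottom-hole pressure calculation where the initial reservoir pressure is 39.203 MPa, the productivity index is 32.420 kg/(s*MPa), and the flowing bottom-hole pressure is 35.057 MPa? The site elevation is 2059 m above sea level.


mdot = (P_i - P_wf) * PI
mdot = (39.203 - 35.057) * 32.420
mdot = 134.41 kg/s


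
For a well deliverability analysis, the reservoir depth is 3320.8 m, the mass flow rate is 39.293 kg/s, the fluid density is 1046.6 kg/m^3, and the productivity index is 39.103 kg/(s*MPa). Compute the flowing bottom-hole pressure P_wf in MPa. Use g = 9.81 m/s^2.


Step 1: P_i = rho*g*h/1e6 = 1046.6*9.81*3320.8/1e6 = 34.09514 MPa
Step 2: P_wf = P_i - mdot/PI = 34.09514 - 39.293/39.103 = 33.090 MPa
P_wf = 33.090 MPa


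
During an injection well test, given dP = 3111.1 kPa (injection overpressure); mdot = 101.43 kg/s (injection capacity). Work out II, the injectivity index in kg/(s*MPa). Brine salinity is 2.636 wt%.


II = mdot * 1000 / dP
II = 101.43 * 1000 / 3111.1
II = 32.603 kg/(s*MPa)


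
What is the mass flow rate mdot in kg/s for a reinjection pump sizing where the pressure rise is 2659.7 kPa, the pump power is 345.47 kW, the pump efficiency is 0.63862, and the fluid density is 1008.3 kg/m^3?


mdot = P_pump * rho * eta / dP
mdot = 345.47 * 1008.3 * 0.63862 / 2659.7
mdot = 83.639 kg/s


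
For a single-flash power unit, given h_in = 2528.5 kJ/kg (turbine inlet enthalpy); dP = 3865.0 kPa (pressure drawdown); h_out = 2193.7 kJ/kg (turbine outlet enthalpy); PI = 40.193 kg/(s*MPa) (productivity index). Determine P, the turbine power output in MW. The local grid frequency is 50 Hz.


Step 1: mdot = PI * dP / 1000 = 40.193 * 3865.0 / 1000 = 155.3459 kg/s
Step 2: P = mdot*(h_in - h_out)/1000 = 155.3459*(2528.5 - 2193.7)/1000 = 52.010 MW
P = 52.010 MW


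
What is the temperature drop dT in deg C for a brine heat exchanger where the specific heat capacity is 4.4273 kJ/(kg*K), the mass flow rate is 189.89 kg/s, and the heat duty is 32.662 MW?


dT = Q * 1000 / (mdot * cp)
dT = 32.662 * 1000 / (189.89 * 4.4273)
dT = 38.85096 K
Convert (temperature difference, 1 K = 1 deg C): 38.85096 K = 38.85096 deg C
dT = 38.851 deg C


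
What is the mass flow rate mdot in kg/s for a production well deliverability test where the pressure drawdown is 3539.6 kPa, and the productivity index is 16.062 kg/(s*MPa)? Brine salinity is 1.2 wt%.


mdot = PI * dP / 1000
mdot = 16.062 * 3539.6 / 1000
mdot = 56.853 kg/s


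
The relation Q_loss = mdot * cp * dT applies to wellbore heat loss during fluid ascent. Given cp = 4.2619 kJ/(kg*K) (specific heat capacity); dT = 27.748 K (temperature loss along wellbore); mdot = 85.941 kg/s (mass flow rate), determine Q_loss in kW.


Q_loss = mdot * cp * dT
Q_loss = 85.941 * 4.2619 * 27.748
Q_loss = 10163 kW


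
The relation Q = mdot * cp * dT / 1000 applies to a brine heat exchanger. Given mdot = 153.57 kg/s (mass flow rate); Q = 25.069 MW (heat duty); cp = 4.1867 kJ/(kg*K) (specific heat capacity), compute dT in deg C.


dT = Q * 1000 / (mdot * cp)
dT = 25.069 * 1000 / (153.57 * 4.1867)
dT = 38.99050 K
Convert (temperature difference, 1 K = 1 deg C): 38.99050 K = 38.99050 deg C
dT = 38.990 deg C


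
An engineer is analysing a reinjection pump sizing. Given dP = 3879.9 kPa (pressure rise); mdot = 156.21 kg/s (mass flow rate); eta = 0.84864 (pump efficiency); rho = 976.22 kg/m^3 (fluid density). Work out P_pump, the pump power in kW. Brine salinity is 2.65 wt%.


P_pump = mdot * dP / (rho * eta)
P_pump = 156.21 * 3879.9 / (976.22 * 0.84864)
P_pump = 731.57 kW


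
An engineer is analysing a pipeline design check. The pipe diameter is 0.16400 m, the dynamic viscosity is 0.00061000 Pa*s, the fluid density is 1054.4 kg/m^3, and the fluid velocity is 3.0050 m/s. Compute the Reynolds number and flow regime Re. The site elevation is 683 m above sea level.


Step 1: Re = rho*vel*D/mu = 1054.4*3.005*0.164/0.00061 = 8.5185e+05
Step 2: Re = 8.5185e+05 > 4000, so flow is turbulent.
Re = 8.5185e+05 (turbulent)


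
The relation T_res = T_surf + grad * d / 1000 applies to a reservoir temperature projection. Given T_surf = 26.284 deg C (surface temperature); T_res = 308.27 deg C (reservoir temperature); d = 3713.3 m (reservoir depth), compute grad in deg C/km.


grad = (T_res - T_surf) / d * 1000
grad = (308.27 - 26.284) / 3713.3 * 1000
grad = 75.939 deg C/km


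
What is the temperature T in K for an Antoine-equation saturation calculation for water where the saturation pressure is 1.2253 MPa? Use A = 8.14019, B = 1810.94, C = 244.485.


T = B / (A - log10(P_sat * 760 / 0.101325)) - C
T = 1810.94 / (8.14019 - log10(1.2253 * 760 / 0.101325)) - 244.485
T = 189.0809 deg C
Convert to K: 189.0809 + 273.15 = 462.23 K
T = 462.23 K


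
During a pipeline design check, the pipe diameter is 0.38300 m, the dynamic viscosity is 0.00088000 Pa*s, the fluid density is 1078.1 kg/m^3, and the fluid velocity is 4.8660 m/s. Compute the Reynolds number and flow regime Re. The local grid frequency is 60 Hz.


Step 1: Re = rho*vel*D/mu = 1078.1*4.866*0.383/0.00088 = 2.2832e+06
Step 2: Re = 2.2832e+06 > 4000, so flow is turbulent.
Re = 2.2832e+06 (turbulent)


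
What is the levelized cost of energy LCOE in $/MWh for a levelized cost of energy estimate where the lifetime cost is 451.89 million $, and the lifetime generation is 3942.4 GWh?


LCOE = C_tot / E_tot * 100
LCOE = 451.89 / 3942.4 * 100
LCOE = 11.46231 cents/kWh
Convert: 11.46231 cents/kWh * 10.0 = 114.62 $/MWh
LCOE = 114.62 $/MWh


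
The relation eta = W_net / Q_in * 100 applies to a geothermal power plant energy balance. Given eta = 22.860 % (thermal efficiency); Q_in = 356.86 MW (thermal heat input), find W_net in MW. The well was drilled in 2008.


W_net = eta / 100 * Q_in
W_net = 22.860 / 100 * 356.86
W_net = 81.578 MW


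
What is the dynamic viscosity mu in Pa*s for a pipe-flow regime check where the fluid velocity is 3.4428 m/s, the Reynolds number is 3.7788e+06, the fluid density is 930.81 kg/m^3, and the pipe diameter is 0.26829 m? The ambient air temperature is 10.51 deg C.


mu = rho * vel * D / Re
mu = 930.81 * 3.4428 * 0.26829 / 3.7788e+06
mu = 0.00022752 Pa*s


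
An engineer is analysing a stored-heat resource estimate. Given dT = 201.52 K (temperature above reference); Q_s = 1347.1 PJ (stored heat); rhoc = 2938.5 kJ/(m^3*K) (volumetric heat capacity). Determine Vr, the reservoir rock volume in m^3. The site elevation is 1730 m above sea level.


Vr = Q_s * 1e12 / (rhoc * dT)
Vr = 1347.1 * 1e12 / (2938.5 * 201.52)
Vr = 2.2749e+09 m^3


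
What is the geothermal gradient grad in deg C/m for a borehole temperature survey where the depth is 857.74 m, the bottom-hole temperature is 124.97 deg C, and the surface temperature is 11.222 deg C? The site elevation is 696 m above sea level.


grad = (T_d - T_surf) / d * 1000
grad = (124.97 - 11.222) / 857.74 * 1000
grad = 132.6136 deg C/km
Convert: 132.6136 deg C/km * 0.001 = 0.13261 deg C/m
grad = 0.13261 deg C/m


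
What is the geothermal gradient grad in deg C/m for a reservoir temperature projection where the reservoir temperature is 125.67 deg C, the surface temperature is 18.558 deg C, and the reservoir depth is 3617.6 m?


grad = (T_res - T_surf) / d * 1000
grad = (125.67 - 18.558) / 3617.6 * 1000
grad = 29.60858 deg C/km
Convert: 29.60858 deg C/km * 0.001 = 0.029609 deg C/m
grad = 0.029609 deg C/m


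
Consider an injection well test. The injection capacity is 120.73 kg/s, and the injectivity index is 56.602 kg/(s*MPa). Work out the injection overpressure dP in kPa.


dP = mdot * 1000 / II
dP = 120.73 * 1000 / 56.602
dP = 2133.0 kPa


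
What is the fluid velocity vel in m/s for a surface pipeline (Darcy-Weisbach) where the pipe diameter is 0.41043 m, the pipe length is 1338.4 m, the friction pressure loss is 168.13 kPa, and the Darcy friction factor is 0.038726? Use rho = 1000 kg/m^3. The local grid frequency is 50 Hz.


vel = sqrt(dP*1000*2*D / (f*L*rho))
vel = sqrt(168.13*1000*2*0.41043 / (0.038726*1338.4*1000))
vel = 1.6318 m/s


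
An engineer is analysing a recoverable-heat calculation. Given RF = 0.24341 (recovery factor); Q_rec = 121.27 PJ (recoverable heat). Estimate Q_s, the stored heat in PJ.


Q_s = Q_rec / RF
Q_s = 121.27 / 0.24341
Q_s = 498.21 PJ


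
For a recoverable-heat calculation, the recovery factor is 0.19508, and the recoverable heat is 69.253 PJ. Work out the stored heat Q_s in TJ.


Q_s = Q_rec / RF
Q_s = 69.253 / 0.19508
Q_s = 354.9979 PJ
Convert: 354.9979 PJ * 1000.0 = 3.5500e+05 TJ
Q_s = 3.5500e+05 TJ


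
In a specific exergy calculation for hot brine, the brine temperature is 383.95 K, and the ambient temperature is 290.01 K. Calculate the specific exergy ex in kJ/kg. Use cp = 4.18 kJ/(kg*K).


ex = cp * ((T_b - T_0) - T_0 * ln(T_b/T_0))
ex = 4.18 * ((383.95 - 290.01) - 290.01 * ln(383.95/290.01))
ex = 52.518 kJ/kg


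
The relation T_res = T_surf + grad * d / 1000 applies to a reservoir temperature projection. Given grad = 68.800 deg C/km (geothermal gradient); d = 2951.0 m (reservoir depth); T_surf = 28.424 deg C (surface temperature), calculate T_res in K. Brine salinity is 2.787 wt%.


T_res = T_surf + grad * d / 1000
T_res = 28.424 + 68.800 * 2951.0 / 1000
T_res = 231.4528 deg C
Convert to K: 231.4528 + 273.15 = 504.60 K
T_res = 504.60 K


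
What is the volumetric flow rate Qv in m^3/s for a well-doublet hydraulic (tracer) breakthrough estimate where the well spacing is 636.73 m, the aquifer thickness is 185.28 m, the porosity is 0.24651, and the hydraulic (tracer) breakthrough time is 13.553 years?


Qv = pi*hr*phi*L^2 / (3*t_bt*365.25*86400)
Qv = pi*185.28*0.24651*636.73^2 / (3*13.553*365.25*86400)
Qv = 0.045338 m^3/s


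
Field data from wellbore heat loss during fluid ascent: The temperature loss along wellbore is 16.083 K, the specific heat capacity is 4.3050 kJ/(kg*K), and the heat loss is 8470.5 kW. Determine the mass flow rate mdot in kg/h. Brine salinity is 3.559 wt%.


mdot = Q_loss / (cp * dT)
mdot = 8470.5 / (4.3050 * 16.083)
mdot = 122.3401 kg/s
Convert: 122.3401 kg/s * 3600.0 = 4.4042e+05 kg/h
mdot = 4.4042e+05 kg/h


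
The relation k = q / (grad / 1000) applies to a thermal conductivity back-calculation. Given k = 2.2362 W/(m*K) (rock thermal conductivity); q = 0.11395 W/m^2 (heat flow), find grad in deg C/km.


grad = q / k * 1000
grad = 0.11395 / 2.2362 * 1000
grad = 50.957 deg C/km


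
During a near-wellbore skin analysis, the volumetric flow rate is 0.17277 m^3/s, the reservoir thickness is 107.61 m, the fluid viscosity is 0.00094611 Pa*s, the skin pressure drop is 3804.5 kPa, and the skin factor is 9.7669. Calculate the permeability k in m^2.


k = S*q*mu / (2*pi*dP_s*1000*hr)
k = 9.7669*0.17277*0.00094611 / (2*pi*3804.5*1000*107.61)
k = 6.2064e-13 m^2


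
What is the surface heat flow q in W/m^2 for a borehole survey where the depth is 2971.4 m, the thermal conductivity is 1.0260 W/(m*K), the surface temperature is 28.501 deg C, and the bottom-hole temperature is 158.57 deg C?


Step 1: grad = (T_d - T_surf)/d * 1000 = (158.57 - 28.501)/2971.4 * 1000 = 43.77364 deg C/km
Step 2: q = k * grad / 1000 = 1.026 * 43.77364 / 1000 = 0.044912 W/m^2
q = 0.044912 W/m^2


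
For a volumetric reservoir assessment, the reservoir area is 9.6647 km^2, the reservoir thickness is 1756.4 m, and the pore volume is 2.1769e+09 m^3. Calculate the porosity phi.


phi = Vp / (A * 1e6 * hr)
phi = 2.1769e+09 / (9.6647 * 1e6 * 1756.4)
phi = 0.12824


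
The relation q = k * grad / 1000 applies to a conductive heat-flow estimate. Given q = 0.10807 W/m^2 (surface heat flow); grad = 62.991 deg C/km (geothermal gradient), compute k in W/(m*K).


k = q * 1000 / grad
k = 0.10807 * 1000 / 62.991
k = 1.7156 W/(m*K)


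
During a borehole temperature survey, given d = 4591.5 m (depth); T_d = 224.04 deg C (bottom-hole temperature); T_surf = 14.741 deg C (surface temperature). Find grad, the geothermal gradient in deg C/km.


grad = (T_d - T_surf) / d * 1000
grad = (224.04 - 14.741) / 4591.5 * 1000
grad = 45.584 deg C/km


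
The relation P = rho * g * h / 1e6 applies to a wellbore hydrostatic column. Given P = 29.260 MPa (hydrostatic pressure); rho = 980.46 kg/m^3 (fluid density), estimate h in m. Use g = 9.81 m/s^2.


h = P * 1e6 / (g * rho)
h = 29.260 * 1e6 / (9.81 * 980.46)
h = 3042.1 m


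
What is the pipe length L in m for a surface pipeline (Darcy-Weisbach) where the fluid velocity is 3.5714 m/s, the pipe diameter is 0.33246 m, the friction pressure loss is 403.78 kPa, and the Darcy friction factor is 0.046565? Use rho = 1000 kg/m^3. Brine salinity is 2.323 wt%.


L = dP*1000*D / (f*rho*vel^2/2)
L = 403.78*1000*0.33246 / (0.046565*1000*3.5714^2/2)
L = 452.04 m


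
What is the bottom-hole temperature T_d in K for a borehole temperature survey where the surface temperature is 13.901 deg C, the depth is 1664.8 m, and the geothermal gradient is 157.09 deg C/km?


T_d = T_surf + grad * d / 1000
T_d = 13.901 + 157.09 * 1664.8 / 1000
T_d = 275.4244 deg C
Convert to K: 275.4244 + 273.15 = 548.57 K
T_d = 548.57 K


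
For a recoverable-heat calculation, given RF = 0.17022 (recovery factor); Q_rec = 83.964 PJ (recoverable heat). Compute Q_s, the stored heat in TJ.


Q_s = Q_rec / RF
Q_s = 83.964 / 0.17022
Q_s = 493.2675 PJ
Convert: 493.2675 PJ * 1000.0 = 4.9327e+05 TJ
Q_s = 4.9327e+05 TJ


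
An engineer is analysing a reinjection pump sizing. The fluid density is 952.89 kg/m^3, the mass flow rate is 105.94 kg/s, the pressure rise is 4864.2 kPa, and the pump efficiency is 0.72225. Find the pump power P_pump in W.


P_pump = mdot * dP / (rho * eta)
P_pump = 105.94 * 4864.2 / (952.89 * 0.72225)
P_pump = 748.7573 kW
Convert: 748.7573 kW * 1000.0 = 7.4876e+05 W
P_pump = 7.4876e+05 W


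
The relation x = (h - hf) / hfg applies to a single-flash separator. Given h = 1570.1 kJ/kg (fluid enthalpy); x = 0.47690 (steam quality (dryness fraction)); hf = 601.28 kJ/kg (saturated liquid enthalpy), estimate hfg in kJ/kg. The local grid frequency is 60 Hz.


hfg = (h - hf) / x
hfg = (1570.1 - 601.28) / 0.47690
hfg = 2031.5 kJ/kg


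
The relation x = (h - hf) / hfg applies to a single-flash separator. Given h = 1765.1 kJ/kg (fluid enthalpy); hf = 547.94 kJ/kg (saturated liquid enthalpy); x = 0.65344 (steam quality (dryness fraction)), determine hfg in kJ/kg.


hfg = (h - hf) / x
hfg = (1765.1 - 547.94) / 0.65344
hfg = 1862.7 kJ/kg


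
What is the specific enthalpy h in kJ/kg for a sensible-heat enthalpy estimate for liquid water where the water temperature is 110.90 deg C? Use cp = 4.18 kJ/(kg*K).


h = cp * T
h = 4.18 * 110.90
h = 463.56 kJ/kg


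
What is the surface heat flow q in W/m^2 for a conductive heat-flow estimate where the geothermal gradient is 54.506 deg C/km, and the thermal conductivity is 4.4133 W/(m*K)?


q = k * grad / 1000
q = 4.4133 * 54.506 / 1000
q = 0.24055 W/m^2


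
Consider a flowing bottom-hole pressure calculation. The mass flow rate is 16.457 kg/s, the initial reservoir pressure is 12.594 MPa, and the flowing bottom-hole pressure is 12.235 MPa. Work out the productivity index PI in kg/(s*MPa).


PI = mdot / (P_i - P_wf)
PI = 16.457 / (12.594 - 12.235)
PI = 45.841 kg/(s*MPa)


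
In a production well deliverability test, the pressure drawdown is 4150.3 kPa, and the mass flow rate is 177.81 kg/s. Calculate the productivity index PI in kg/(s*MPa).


PI = mdot * 1000 / dP
PI = 177.81 * 1000 / 4150.3
PI = 42.843 kg/(s*MPa)


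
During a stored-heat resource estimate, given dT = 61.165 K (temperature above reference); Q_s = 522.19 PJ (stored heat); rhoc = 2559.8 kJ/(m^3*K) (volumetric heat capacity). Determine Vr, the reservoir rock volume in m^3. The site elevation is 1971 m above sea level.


Vr = Q_s * 1e12 / (rhoc * dT)
Vr = 522.19 * 1e12 / (2559.8 * 61.165)
Vr = 3.3352e+09 m^3


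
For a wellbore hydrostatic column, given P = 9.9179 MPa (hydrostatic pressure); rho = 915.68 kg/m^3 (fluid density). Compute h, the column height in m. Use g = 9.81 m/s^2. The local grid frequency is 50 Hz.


h = P * 1e6 / (g * rho)
h = 9.9179 * 1e6 / (9.81 * 915.68)
h = 1104.1 m


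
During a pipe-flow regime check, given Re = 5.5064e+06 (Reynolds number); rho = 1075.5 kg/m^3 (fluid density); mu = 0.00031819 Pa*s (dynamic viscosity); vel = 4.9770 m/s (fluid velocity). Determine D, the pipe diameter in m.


D = Re * mu / (rho * vel)
D = 5.5064e+06 * 0.00031819 / (1075.5 * 4.9770)
D = 0.32732 m


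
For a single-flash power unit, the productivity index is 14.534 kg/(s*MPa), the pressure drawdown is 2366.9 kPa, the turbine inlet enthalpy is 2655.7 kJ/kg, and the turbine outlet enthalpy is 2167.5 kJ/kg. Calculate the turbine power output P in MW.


Step 1: mdot = PI * dP / 1000 = 14.534 * 2366.9 / 1000 = 34.40052 kg/s
Step 2: P = mdot*(h_in - h_out)/1000 = 34.40052*(2655.7 - 2167.5)/1000 = 16.794 MW
P = 16.794 MW


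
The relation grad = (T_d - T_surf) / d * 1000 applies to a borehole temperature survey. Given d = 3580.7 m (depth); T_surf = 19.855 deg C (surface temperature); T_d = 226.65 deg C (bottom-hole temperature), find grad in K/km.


grad = (T_d - T_surf) / d * 1000
grad = (226.65 - 19.855) / 3580.7 * 1000
grad = 57.75267 deg C/km
Convert: 57.75267 deg C/km * 1.0 = 57.753 K/km
grad = 57.753 K/km


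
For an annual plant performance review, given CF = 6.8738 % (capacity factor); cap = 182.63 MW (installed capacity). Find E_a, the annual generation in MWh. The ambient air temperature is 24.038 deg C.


E_a = CF / 100 * cap * 8760
E_a = 6.8738 / 100 * 182.63 * 8760
E_a = 1.0997e+05 MWh


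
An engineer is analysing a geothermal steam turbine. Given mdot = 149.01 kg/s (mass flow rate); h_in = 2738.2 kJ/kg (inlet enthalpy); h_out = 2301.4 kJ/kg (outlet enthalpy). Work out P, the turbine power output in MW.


P = mdot * (h_in - h_out) / 1000
P = 149.01 * (2738.2 - 2301.4) / 1000
P = 65.088 MW


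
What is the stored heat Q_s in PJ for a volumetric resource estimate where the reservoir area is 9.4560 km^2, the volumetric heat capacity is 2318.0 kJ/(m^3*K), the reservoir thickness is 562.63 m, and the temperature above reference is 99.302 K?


Step 1: Vr = A*1e6*hr = 9.456*1e6*562.63 = 5.320229e+09 m^3
Step 2: Q_s = Vr*rhoc*dT/1e12 = 5.320229e+09*2318.0*99.302/1e12 = 1224.6 PJ
Q_s = 1224.6 PJ


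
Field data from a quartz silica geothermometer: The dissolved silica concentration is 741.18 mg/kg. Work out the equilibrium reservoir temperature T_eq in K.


T_eq = 1309 / (5.19 - log10(SiO2)) - 273.15
T_eq = 1309 / (5.19 - log10(741.18)) - 273.15
T_eq = 291.0556 deg C
Convert to K: 291.0556 + 273.15 = 564.21 K
T_eq = 564.21 K


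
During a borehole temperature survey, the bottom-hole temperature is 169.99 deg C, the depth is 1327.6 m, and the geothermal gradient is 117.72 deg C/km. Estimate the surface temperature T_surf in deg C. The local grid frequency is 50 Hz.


T_surf = T_d - grad * d / 1000
T_surf = 169.99 - 117.72 * 1327.6 / 1000
T_surf = 13.705 deg C


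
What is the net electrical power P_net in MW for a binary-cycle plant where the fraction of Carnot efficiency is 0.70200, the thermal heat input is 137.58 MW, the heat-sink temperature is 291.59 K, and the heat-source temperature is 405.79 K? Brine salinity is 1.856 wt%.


Step 1: eta = (1 - Tc/Th)*f = (1 - 291.59/405.79)*0.702 = 0.1975613
Step 2: P_net = eta * Q_in = 0.1975613 * 137.58 = 27.180 MW
P_net = 27.180 MW


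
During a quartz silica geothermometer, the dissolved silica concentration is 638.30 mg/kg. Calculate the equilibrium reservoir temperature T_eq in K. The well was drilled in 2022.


T_eq = 1309 / (5.19 - log10(SiO2)) - 273.15
T_eq = 1309 / (5.19 - log10(638.30)) - 273.15
T_eq = 275.7027 deg C
Convert to K: 275.7027 + 273.15 = 548.85 K
T_eq = 548.85 K


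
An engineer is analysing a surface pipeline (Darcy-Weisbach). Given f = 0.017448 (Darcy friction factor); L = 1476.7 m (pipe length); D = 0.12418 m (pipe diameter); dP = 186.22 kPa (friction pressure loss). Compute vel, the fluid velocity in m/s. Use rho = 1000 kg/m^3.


vel = sqrt(dP*1000*2*D / (f*L*rho))
vel = sqrt(186.22*1000*2*0.12418 / (0.017448*1476.7*1000))
vel = 1.3398 m/s


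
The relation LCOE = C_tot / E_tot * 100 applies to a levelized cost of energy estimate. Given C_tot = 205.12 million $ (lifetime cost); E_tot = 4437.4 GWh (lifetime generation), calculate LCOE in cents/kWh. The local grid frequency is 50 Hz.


LCOE = C_tot / E_tot * 100
LCOE = 205.12 / 4437.4 * 100
LCOE = 4.6225 cents/kWh


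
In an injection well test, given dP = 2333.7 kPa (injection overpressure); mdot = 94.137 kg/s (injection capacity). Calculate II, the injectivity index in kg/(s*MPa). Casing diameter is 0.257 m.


II = mdot * 1000 / dP
II = 94.137 * 1000 / 2333.7
II = 40.338 kg/(s*MPa)


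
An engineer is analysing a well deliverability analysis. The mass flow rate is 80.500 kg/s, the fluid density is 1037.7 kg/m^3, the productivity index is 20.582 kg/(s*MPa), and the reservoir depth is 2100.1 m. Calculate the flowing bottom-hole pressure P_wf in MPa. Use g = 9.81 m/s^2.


Step 1: P_i = rho*g*h/1e6 = 1037.7*9.81*2100.1/1e6 = 21.37868 MPa
Step 2: P_wf = P_i - mdot/PI = 21.37868 - 80.5/20.582 = 17.467 MPa
P_wf = 17.467 MPa


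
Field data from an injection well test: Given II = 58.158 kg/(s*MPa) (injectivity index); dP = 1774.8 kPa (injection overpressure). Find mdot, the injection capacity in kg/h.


mdot = II * dP / 1000
mdot = 58.158 * 1774.8 / 1000
mdot = 103.2188 kg/s
Convert: 103.2188 kg/s * 3600.0 = 3.7159e+05 kg/h
mdot = 3.7159e+05 kg/h


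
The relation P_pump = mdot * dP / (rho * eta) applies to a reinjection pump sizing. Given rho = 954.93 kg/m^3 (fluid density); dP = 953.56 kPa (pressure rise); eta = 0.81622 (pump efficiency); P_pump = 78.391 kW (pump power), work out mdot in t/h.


mdot = P_pump * rho * eta / dP
mdot = 78.391 * 954.93 * 0.81622 / 953.56
mdot = 64.07623 kg/s
Convert: 64.07623 kg/s * 3.6 = 230.67 t/h
mdot = 230.67 t/h


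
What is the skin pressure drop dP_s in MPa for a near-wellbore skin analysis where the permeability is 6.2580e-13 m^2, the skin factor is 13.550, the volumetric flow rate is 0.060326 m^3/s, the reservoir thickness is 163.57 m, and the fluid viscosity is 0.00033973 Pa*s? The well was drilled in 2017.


dP_s = S * q * mu / (2*pi*k*hr) / 1000
dP_s = 13.550 * 0.060326 * 0.00033973 / (2*pi*6.2580e-13*163.57) / 1000
dP_s = 431.7761 kPa
Convert: 431.7761 kPa * 0.001 = 0.43178 MPa
dP_s = 0.43178 MPa


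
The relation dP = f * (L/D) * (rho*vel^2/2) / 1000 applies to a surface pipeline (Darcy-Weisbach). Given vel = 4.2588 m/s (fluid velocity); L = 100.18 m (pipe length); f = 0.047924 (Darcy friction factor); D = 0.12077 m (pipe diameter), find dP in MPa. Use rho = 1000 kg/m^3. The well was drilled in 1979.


dP = f * (L/D) * (rho*vel^2/2) / 1000
dP = 0.047924 * (100.18/0.12077) * (1000*4.2588^2/2) / 1000
dP = 360.5118 kPa
Convert: 360.5118 kPa * 0.001 = 0.36051 MPa
dP = 0.36051 MPa


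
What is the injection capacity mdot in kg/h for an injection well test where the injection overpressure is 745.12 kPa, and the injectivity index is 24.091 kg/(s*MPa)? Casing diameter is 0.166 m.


mdot = II * dP / 1000
mdot = 24.091 * 745.12 / 1000
mdot = 17.95069 kg/s
Convert: 17.95069 kg/s * 3600.0 = 64622 kg/h
mdot = 64622 kg/h


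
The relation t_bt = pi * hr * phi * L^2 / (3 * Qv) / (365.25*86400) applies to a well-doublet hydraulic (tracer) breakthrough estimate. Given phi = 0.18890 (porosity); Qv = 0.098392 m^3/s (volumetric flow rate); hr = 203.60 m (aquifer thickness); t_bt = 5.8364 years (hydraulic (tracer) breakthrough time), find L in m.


L = sqrt(t_bt*365.25*86400*3*Qv / (pi*hr*phi))
L = sqrt(5.8364*365.25*86400*3*0.098392 / (pi*203.60*0.18890))
L = 670.79 m


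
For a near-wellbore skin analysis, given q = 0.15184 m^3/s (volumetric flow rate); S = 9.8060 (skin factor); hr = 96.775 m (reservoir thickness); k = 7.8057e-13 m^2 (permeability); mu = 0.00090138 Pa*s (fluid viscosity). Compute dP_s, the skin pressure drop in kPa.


dP_s = S * q * mu / (2*pi*k*hr) / 1000
dP_s = 9.8060 * 0.15184 * 0.00090138 / (2*pi*7.8057e-13*96.775) / 1000
dP_s = 2827.7 kPa


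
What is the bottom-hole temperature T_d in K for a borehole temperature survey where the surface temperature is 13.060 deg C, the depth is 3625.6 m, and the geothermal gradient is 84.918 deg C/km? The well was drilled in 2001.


T_d = T_surf + grad * d / 1000
T_d = 13.060 + 84.918 * 3625.6 / 1000
T_d = 320.9387 deg C
Convert to K: 320.9387 + 273.15 = 594.09 K
T_d = 594.09 K


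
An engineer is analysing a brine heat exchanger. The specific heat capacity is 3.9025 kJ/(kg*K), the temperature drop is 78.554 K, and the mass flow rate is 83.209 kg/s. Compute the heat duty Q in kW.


Q = mdot * cp * dT / 1000
Q = 83.209 * 3.9025 * 78.554 / 1000
Q = 25.50830 MW
Convert: 25.50830 MW * 1000.0 = 25508 kW
Q = 25508 kW


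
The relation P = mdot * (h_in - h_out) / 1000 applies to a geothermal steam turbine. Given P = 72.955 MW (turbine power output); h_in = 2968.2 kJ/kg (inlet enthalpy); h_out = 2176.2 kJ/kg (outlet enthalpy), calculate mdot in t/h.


mdot = P * 1000 / (h_in - h_out)
mdot = 72.955 * 1000 / (2968.2 - 2176.2)
mdot = 92.11490 kg/s
Convert: 92.11490 kg/s * 3.6 = 331.61 t/h
mdot = 331.61 t/h


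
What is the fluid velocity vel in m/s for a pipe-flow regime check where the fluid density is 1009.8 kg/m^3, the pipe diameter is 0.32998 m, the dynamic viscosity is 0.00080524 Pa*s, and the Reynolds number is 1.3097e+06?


vel = Re * mu / (rho * D)
vel = 1.3097e+06 * 0.00080524 / (1009.8 * 0.32998)
vel = 3.1650 m/s


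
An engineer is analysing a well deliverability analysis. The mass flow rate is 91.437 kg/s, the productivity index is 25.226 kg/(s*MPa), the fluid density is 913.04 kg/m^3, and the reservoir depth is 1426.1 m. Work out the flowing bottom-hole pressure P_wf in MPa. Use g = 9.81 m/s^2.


Step 1: P_i = rho*g*h/1e6 = 913.04*9.81*1426.1/1e6 = 12.77347 MPa
Step 2: P_wf = P_i - mdot/PI = 12.77347 - 91.437/25.226 = 9.1488 MPa
P_wf = 9.1488 MPa


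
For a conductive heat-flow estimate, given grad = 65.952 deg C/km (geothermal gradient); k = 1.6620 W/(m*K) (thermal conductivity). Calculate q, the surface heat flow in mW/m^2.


q = k * grad / 1000
q = 1.6620 * 65.952 / 1000
q = 0.1096122 W/m^2
Convert: 0.1096122 W/m^2 * 1000.0 = 109.61 mW/m^2
q = 109.61 mW/m^2


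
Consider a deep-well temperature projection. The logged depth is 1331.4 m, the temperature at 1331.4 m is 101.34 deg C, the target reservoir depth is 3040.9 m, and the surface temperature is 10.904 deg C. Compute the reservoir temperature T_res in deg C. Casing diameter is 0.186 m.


Step 1: grad = (T_d1 - T_surf)/d1 * 1000 = (101.34 - 10.904)/1331.4 * 1000 = 67.92549 deg C/km
Step 2: T_res = T_surf + grad*d2/1000 = 10.904 + 67.92549*3040.9/1000 = 217.46 deg C
T_res = 217.46 deg C


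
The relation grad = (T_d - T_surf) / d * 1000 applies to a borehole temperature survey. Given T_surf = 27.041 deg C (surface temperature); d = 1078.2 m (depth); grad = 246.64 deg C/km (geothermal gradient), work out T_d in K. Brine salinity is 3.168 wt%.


T_d = T_surf + grad * d / 1000
T_d = 27.041 + 246.64 * 1078.2 / 1000
T_d = 292.9682 deg C
Convert to K: 292.9682 + 273.15 = 566.12 K
T_d = 566.12 K


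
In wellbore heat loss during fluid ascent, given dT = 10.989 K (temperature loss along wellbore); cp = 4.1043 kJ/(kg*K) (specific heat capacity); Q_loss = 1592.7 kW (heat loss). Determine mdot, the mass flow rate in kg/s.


mdot = Q_loss / (cp * dT)
mdot = 1592.7 / (4.1043 * 10.989)
mdot = 35.313 kg/s


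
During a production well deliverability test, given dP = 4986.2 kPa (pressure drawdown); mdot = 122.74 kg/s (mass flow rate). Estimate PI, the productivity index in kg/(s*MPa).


PI = mdot * 1000 / dP
PI = 122.74 * 1000 / 4986.2
PI = 24.616 kg/(s*MPa)


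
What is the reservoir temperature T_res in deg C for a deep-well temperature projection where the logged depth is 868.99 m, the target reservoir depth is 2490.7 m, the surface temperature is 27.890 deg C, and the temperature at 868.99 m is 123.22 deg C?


Step 1: grad = (T_d1 - T_surf)/d1 * 1000 = (123.22 - 27.89)/868.99 * 1000 = 109.7021 deg C/km
Step 2: T_res = T_surf + grad*d2/1000 = 27.89 + 109.7021*2490.7/1000 = 301.13 deg C
T_res = 301.13 deg C


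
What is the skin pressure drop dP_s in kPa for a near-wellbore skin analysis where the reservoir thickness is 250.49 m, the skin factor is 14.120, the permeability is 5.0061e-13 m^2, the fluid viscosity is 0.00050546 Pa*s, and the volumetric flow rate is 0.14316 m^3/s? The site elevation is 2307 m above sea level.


dP_s = S * q * mu / (2*pi*k*hr) / 1000
dP_s = 14.120 * 0.14316 * 0.00050546 / (2*pi*5.0061e-13*250.49) / 1000
dP_s = 1296.8 kPa


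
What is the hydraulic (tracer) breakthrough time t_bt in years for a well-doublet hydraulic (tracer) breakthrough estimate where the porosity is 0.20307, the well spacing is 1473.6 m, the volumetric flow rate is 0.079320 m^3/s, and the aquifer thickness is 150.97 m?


t_bt = pi * hr * phi * L^2 / (3 * Qv) / (365.25*86400)
t_bt = pi * 150.97 * 0.20307 * 1473.6^2 / (3 * 0.079320) / (365.25*86400)
t_bt = 27.851 years
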